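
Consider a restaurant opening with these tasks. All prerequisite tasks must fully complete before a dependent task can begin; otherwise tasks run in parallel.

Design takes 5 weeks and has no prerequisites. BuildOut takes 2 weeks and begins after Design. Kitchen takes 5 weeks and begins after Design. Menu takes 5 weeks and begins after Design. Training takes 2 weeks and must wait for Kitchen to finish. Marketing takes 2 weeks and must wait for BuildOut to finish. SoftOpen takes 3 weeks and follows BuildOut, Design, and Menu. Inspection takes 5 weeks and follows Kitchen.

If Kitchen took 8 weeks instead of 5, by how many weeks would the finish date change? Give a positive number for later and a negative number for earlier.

3

The binding path is Design→Kitchen→Inspection = 5+5+5 = 15; finish at 15 weeks.
Since Kitchen is critical, the +3 change carries straight to that chain (now 18 weeks).
That remains the longest chain; total 18 weeks.
Change in finish: 18 − 15 = +3 weeks.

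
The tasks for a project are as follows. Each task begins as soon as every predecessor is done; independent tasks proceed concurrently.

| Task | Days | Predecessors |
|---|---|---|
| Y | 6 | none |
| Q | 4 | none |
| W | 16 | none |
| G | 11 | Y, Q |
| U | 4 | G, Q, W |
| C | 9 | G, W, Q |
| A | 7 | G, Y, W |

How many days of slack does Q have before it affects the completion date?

2

Critical path: Y→G→C = 6+11+9 = 26, so the finish is 26 days.
Longest path through Q: 24 days (earliest finish 4, latest finish 6).
Float = 26 − 24 = 2.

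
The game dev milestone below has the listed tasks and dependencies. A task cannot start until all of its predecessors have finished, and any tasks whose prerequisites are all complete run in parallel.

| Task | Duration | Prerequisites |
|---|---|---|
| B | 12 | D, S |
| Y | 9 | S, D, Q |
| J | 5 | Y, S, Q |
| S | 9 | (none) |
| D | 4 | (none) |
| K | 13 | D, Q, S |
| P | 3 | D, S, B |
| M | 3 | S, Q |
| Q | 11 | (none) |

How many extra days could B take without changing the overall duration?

Q→Y→J = 11+9+5 = 25 sets the makespan at 25 days.
Longest path through B: 24 days (earliest finish 21, latest finish 22).
So B can slip 22 − 21 = 1 day.

1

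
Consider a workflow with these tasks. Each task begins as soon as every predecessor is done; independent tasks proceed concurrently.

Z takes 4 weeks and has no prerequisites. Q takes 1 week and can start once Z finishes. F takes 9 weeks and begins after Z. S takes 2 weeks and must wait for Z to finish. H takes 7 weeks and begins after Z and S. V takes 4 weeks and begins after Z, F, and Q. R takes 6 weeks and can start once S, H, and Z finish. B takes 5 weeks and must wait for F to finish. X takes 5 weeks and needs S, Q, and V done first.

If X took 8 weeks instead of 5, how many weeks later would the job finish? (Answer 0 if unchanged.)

3

Baseline: Z→F→V→X = 4+9+4+5 = 22 → 22 weeks.
Since X is critical, the +3 change carries straight to that chain (now 25 weeks).
That remains the longest chain; total 25 weeks.
Change in finish: 25 − 22 = +3 weeks.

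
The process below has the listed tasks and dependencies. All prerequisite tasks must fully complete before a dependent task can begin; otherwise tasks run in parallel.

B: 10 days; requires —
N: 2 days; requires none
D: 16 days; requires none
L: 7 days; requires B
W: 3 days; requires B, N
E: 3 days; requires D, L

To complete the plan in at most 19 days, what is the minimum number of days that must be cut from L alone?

Current finish: 20 days; target: 19.
L is on every critical path, so each day cut from L cuts the finish by one (this holds down to a finish of 19).
Need 20 − 19 = 1 day off L → L becomes 6 days, finish becomes 19.

1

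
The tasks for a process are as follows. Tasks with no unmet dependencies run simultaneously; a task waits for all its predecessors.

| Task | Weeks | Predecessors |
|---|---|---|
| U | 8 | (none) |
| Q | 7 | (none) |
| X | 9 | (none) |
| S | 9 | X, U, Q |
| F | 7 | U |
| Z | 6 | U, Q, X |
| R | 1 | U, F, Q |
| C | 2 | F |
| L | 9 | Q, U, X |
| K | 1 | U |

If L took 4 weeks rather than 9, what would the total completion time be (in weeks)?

Critical path before the change: X→L = 9+9 = 18 giving 18 weeks.
L is on the critical path; changing it to 4 makes that path 13 weeks.
Now X→S = 9+9 = 18 is longest, so the finish becomes 18 weeks.

18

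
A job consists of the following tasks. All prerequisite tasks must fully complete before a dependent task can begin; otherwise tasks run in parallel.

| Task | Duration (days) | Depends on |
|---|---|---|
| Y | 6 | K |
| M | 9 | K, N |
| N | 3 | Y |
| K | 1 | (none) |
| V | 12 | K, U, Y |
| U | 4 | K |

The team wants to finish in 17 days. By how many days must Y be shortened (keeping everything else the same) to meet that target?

Current finish: 19 days; target: 17.
Y is on every critical path, so each day cut from Y cuts the finish by one (this holds down to a finish of 17).
Need 19 − 17 = 2 days off Y → Y becomes 4 days, finish becomes 17.

2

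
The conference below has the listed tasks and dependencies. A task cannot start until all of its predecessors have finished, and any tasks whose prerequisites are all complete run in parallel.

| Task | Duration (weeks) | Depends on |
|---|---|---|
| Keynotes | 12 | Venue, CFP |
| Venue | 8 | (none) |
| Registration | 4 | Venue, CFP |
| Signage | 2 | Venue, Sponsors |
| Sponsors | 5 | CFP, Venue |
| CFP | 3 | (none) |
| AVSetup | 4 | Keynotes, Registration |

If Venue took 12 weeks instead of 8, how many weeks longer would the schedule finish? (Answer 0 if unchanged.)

The binding path is Venue→Keynotes→AVSetup = 8+12+4 = 24; finish at 24 weeks.
Since Venue is critical, the +4 change carries straight to that chain (now 28 weeks).
That remains the longest chain; total 28 weeks.
Change in finish: 28 − 24 = +4 weeks.

4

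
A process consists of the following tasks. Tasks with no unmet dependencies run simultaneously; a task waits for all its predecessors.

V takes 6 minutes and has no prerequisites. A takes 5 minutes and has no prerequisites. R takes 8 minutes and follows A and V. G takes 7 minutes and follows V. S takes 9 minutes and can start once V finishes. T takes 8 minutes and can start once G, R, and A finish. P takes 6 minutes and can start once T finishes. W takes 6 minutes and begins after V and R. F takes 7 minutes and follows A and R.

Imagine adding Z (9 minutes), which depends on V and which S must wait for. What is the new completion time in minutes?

Originally the schedule takes 28 minutes.
With Z inserted, S now waits for max(V, Z).
New critical path: V→R→T→P = 6+8+8+6 = 28 ⇒ 28 minutes.

28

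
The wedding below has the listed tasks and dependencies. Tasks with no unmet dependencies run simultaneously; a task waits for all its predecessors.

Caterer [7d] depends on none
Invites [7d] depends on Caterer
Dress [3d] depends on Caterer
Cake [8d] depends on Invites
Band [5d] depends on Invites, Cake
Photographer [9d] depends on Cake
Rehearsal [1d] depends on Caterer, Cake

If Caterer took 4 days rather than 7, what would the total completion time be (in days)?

28

Critical path before the change: Caterer→Invites→Cake→Photographer = 7+7+8+9 = 31 giving 31 days.
Since Caterer is critical, the -3 change carries straight to that chain (now 28 days).
That remains the longest chain; total 28 days.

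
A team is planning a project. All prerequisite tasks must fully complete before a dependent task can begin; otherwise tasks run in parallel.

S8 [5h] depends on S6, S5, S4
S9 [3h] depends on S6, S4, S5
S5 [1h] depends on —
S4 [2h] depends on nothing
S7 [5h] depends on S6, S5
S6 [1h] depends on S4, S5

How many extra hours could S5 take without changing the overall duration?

1

Critical path: S4→S6→S7 = 2+1+5 = 8, so the finish is 8 hours.
S5 finishes as early as 1 and must finish by 2.
Float = 8 − 7 = 1.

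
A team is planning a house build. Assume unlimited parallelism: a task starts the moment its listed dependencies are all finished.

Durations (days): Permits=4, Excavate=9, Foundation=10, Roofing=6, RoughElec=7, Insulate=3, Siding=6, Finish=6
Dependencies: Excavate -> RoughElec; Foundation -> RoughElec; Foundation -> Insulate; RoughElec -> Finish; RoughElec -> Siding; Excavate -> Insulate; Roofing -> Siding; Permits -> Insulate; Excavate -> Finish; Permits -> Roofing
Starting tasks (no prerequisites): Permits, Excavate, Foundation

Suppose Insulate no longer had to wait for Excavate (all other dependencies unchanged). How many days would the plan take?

Before: longest chain Foundation→RoughElec→Siding = 10+7+6 = 23, finish 23.
Dropping Excavate→Insulate doesn't change Insulate's earliest start (10); another predecessor still binds.
The longest chain is now Foundation→RoughElec→Siding = 10+7+6 = 23, so the plan takes 23 days.

23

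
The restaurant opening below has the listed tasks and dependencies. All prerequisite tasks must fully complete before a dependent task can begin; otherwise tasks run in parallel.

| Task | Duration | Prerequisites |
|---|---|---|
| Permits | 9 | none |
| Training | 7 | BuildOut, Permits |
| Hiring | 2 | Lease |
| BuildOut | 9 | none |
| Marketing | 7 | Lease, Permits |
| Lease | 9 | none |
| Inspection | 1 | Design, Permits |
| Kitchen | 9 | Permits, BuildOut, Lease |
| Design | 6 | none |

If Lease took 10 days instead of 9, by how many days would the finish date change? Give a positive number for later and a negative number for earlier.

1

Actual critical path: Lease→Kitchen = 9+9 = 18 ⇒ 18 days.
Lease is on the critical path; changing it to 10 makes that path 19 days.
The critical path is still Lease→Kitchen; finish is now 19 days.
Change in finish: 19 − 18 = +1 days.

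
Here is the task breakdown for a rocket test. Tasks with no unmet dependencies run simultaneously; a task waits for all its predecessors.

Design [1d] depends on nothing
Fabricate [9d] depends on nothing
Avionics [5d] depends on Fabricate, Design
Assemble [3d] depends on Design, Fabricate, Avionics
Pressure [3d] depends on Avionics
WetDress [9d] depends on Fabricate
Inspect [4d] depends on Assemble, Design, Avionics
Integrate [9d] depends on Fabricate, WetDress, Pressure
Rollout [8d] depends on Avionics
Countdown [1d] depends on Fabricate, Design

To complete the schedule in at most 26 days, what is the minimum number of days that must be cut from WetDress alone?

Current finish: 27 days; target: 26.
WetDress is on every critical path, so each day cut from WetDress cuts the finish by one (this holds down to a finish of 26).
Need 27 − 26 = 1 day off WetDress → WetDress becomes 8 days, finish becomes 26.

1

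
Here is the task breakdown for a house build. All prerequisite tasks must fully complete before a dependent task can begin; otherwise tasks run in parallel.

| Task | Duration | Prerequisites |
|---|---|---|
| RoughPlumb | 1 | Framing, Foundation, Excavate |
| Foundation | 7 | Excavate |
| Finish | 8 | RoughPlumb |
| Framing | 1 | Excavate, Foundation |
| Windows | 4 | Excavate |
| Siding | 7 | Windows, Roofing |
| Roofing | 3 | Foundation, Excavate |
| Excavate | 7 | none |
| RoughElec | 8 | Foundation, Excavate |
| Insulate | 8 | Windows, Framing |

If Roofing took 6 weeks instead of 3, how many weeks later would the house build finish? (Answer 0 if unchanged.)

Baseline: Excavate→Foundation→Roofing→Siding = 7+7+3+7 = 24 → 24 weeks.
Roofing is on the critical path; changing it to 6 makes that path 27 weeks.
That remains the longest chain; total 27 weeks.
Change in finish: 27 − 24 = +3 weeks.

3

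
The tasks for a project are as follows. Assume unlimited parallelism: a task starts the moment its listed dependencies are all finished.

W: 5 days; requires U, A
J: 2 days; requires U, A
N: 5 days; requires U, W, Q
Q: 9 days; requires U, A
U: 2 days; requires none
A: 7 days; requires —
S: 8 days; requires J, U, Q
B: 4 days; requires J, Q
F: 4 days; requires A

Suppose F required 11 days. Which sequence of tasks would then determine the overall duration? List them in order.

A, Q, S

As given, the longest chain is A→Q→S = 7+9+8 = 24, so the finish is 24 days.
F has 13 days of float (longest path through it is 11).
No other chain overtakes it, so the finish is 24 days.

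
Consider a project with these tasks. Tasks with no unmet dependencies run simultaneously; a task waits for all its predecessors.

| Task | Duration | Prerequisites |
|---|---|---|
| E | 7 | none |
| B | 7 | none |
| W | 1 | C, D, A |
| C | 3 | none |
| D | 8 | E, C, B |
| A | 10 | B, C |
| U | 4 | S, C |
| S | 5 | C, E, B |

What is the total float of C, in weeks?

B→A→W = 7+10+1 = 18 sets the makespan at 18 weeks.
Longest path through C: 14 weeks (earliest finish 3, latest finish 7).
Float = 18 − 14 = 4.

4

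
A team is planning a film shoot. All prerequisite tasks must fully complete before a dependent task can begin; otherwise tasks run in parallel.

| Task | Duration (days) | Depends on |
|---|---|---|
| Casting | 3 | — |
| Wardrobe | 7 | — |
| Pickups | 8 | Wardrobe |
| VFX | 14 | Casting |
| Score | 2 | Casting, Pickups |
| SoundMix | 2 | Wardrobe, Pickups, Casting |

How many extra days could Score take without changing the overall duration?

0

Critical path: Casting→VFX = 3+14 = 17, so the finish is 17 days.
Longest path through Score: 17 days (earliest finish 17, latest finish 17).
Float = 17 − 17 = 0.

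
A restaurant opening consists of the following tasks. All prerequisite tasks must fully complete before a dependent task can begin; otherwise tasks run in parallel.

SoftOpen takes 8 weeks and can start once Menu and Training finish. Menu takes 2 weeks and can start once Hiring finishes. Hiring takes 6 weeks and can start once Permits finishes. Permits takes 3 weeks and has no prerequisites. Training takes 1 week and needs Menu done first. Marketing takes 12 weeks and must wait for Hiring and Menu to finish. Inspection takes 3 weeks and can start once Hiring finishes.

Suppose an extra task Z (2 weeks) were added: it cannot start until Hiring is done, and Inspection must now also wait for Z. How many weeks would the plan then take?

23

Originally the plan takes 23 weeks.
With Z inserted, Inspection now waits for max(Hiring, Z).
New critical path: Permits→Hiring→Menu→Marketing = 3+6+2+12 = 23 ⇒ 23 weeks.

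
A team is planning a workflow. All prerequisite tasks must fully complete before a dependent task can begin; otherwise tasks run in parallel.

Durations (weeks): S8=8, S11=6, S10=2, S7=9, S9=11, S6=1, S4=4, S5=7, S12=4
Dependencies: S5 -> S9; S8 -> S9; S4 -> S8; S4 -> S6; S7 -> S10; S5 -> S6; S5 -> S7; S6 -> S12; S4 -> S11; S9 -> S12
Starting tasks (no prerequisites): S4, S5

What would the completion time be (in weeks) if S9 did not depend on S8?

22

Original critical path: S4→S8→S9→S12 = 4+8+11+4 = 27 ⇒ 27 weeks.
Without S8→S9, S9's earliest start moves from 12 to 7.
New critical path: S5→S9→S12 = 7+11+4 = 22 ⇒ 22 weeks.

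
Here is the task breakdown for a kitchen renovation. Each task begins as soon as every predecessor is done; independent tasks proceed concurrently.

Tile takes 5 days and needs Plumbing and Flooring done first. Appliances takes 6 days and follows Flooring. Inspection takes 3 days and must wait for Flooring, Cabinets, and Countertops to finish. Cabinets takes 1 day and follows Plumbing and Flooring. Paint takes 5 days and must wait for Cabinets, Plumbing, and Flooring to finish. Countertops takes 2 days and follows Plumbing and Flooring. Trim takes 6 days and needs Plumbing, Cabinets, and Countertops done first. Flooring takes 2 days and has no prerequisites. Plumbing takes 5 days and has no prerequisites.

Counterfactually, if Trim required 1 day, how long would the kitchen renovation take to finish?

11

Critical path before the change: Plumbing→Countertops→Trim = 5+2+6 = 13 giving 13 days.
Trim lies on that path, so at 1 day the path becomes 8 days.
New critical path: Plumbing→Cabinets→Paint = 5+1+5 = 11 ⇒ 11 days.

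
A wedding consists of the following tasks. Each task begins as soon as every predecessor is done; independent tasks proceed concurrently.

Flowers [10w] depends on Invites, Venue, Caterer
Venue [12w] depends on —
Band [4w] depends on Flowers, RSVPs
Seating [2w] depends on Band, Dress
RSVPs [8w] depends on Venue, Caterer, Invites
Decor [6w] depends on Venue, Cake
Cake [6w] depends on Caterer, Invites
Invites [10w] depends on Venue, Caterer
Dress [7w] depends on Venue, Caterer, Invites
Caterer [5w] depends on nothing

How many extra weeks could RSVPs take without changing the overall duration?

Critical path: Venue→Invites→Flowers→Band→Seating = 12+10+10+4+2 = 38, so the finish is 38 weeks.
RSVPs finishes as early as 30 and must finish by 32.
Float = 38 − 36 = 2.

2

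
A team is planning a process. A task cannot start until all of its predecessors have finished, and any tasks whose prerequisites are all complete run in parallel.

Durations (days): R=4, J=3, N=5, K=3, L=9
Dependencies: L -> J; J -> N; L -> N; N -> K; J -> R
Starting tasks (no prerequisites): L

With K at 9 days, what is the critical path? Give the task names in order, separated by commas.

L, J, N, K

Actual critical path: L→J→N→K = 9+3+5+3 = 20 ⇒ 20 days.
K lies on that path, so at 9 days the path becomes 26 days.
The critical path is still L→J→N→K; finish is now 26 days.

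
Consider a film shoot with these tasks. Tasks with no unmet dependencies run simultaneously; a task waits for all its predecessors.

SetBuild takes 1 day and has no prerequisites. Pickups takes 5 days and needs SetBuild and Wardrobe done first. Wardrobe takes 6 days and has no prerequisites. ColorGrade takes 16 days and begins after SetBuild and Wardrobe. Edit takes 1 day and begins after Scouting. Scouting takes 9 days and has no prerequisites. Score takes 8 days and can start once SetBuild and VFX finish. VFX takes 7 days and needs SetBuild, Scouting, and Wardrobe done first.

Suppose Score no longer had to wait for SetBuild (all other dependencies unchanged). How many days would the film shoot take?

Before: longest chain Scouting→VFX→Score = 9+7+8 = 24, finish 24.
Dropping SetBuild→Score doesn't change Score's earliest start (16); another predecessor still binds.
The longest chain is now Scouting→VFX→Score = 9+7+8 = 24, so the film shoot takes 24 days.

24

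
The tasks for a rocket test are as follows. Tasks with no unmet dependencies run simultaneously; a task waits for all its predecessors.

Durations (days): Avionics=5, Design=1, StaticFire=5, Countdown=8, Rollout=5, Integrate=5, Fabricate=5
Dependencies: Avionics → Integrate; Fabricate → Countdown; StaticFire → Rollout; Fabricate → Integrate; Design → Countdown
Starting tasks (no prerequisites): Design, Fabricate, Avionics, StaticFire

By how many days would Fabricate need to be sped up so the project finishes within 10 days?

3

Current finish: 13 days; target: 10.
Fabricate is on every critical path, so each day cut from Fabricate cuts the finish by one (this holds down to a finish of 10).
Need 13 − 10 = 3 days off Fabricate → Fabricate becomes 2 days, finish becomes 10.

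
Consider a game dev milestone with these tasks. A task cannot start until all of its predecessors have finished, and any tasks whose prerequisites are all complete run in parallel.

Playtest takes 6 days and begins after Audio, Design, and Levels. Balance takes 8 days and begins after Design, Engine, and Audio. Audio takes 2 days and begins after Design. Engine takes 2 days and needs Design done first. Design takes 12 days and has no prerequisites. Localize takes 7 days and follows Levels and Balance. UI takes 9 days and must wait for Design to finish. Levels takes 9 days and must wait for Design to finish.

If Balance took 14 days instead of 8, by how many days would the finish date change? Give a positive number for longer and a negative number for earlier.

As given, the longest chain is Design→Engine→Balance→Localize = 12+2+8+7 = 29, so the finish is 29 days.
Since Balance is critical, the +6 change carries straight to that chain (now 35 days).
That remains the longest chain; total 35 days.
Change in finish: 35 − 29 = +6 days.

6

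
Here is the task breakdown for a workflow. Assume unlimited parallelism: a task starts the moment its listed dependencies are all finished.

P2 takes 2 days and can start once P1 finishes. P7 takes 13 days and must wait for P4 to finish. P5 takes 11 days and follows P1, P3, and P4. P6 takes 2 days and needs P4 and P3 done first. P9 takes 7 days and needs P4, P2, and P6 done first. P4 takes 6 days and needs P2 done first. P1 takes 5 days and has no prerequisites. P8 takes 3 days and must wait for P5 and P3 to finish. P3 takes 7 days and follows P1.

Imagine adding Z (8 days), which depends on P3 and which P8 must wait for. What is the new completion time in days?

27

Originally the plan takes 27 days.
With Z inserted, P8 now waits for max(P5, P3, Z).
New critical path: P1→P2→P4→P5→P8 = 5+2+6+11+3 = 27 ⇒ 27 days.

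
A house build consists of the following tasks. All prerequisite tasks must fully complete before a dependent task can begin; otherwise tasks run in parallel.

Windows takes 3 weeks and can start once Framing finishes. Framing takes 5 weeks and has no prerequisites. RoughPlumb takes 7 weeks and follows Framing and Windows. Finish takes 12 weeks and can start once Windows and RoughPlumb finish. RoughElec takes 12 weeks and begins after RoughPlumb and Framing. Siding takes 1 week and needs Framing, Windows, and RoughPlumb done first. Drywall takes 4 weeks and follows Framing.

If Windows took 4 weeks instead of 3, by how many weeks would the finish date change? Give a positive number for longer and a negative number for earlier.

1

The binding path is Framing→Windows→RoughPlumb→RoughElec = 5+3+7+12 = 27; finish at 27 weeks.
Windows is on the critical path; changing it to 4 makes that path 28 weeks.
The critical path is still Framing→Windows→RoughPlumb→RoughElec; finish is now 28 weeks.
Change in finish: 28 − 27 = +1 weeks.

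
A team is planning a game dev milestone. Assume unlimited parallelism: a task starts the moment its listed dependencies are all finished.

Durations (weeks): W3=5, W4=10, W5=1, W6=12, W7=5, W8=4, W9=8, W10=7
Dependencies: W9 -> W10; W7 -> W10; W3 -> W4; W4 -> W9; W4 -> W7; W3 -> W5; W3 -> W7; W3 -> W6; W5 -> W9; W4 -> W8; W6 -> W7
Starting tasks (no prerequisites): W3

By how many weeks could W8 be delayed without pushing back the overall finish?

11

Critical path: W3→W4→W9→W10 = 5+10+8+7 = 30, so the finish is 30 weeks.
W8 finishes as early as 19 and must finish by 30.
Float = 30 − 19 = 11.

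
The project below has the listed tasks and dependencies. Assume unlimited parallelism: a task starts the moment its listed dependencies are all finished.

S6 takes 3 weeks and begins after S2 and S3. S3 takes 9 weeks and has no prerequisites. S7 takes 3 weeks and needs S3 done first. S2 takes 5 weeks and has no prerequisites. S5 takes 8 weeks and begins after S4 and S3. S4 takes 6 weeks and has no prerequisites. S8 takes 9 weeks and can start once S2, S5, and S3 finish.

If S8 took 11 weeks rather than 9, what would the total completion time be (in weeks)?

28

Actual critical path: S3→S5→S8 = 9+8+9 = 26 ⇒ 26 weeks.
S8 is on the critical path; changing it to 11 makes that path 28 weeks.
The critical path is still S3→S5→S8; finish is now 28 weeks.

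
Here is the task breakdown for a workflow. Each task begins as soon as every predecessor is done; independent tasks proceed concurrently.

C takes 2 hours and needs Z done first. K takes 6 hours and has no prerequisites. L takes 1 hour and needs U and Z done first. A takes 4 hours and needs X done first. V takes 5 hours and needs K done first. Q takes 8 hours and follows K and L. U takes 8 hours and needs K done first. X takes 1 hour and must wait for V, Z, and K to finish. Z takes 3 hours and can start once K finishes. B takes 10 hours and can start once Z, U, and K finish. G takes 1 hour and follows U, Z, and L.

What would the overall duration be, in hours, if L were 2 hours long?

Baseline: K→U→B = 6+8+10 = 24 → 24 hours.
L is off the critical path — its longest chain is 23 hours, giving 1 of slack.
The binding chain switches to K→U→L→Q = 6+8+2+8 = 24; finish 24 hours.

24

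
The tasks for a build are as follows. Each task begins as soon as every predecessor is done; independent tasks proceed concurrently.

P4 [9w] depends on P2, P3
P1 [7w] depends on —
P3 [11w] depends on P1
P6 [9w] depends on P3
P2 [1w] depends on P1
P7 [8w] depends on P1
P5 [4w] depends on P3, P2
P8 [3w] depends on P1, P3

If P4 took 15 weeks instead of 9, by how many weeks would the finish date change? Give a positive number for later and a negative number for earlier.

6

Actual critical path: P1→P3→P4 = 7+11+9 = 27 ⇒ 27 weeks.
Since P4 is critical, the +6 change carries straight to that chain (now 33 weeks).
That remains the longest chain; total 33 weeks.
Change in finish: 33 − 27 = +6 weeks.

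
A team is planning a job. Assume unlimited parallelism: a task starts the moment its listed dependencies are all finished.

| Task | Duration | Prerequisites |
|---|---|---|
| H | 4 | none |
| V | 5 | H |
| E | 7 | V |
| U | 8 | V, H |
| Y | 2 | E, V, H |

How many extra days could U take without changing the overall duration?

H→V→E→Y = 4+5+7+2 = 18 sets the makespan at 18 days.
The longest chain containing U totals 17 days.
Float = 18 − 17 = 1.

1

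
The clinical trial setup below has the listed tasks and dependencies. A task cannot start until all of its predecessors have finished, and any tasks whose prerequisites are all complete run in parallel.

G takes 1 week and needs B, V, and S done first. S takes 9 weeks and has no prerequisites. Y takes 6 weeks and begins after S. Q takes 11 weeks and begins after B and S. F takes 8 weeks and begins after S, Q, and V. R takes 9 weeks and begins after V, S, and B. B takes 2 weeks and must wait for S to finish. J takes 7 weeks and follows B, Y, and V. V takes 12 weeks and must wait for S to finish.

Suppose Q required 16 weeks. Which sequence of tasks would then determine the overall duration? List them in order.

Actual critical path: S→B→Q→F = 9+2+11+8 = 30 ⇒ 30 weeks.
Since Q is critical, the +5 change carries straight to that chain (now 35 weeks).
The critical path is still S→B→Q→F; finish is now 35 weeks.

S, B, Q, F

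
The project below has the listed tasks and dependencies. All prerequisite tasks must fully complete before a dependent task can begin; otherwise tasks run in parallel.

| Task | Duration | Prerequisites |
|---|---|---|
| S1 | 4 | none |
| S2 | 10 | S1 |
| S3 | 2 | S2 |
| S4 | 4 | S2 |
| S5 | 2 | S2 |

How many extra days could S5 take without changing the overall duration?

S1→S2→S4 = 4+10+4 = 18 sets the makespan at 18 days.
S5 finishes as early as 16 and must finish by 18.
Float = 18 − 16 = 2.

2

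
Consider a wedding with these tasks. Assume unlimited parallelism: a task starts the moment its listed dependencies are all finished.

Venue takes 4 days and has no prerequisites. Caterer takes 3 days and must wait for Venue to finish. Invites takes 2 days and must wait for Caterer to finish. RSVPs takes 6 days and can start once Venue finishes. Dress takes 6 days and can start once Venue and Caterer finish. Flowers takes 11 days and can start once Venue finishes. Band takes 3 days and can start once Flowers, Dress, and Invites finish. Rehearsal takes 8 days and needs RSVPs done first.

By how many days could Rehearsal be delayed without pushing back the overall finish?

0

Critical path: Venue→RSVPs→Rehearsal = 4+6+8 = 18, so the finish is 18 days.
Longest path through Rehearsal: 18 days (earliest finish 18, latest finish 18).
Float = 18 − 18 = 0.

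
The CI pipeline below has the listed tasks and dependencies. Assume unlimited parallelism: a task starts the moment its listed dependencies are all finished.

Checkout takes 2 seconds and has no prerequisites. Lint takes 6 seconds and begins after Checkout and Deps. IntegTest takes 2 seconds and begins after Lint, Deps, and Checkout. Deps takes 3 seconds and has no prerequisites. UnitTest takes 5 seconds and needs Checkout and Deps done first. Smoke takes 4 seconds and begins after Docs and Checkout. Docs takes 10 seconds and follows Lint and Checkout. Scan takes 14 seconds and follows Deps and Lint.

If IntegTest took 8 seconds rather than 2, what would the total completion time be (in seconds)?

23

Actual critical path: Deps→Lint→Docs→Smoke = 3+6+10+4 = 23 ⇒ 23 seconds.
IntegTest has 12 seconds of float (longest path through it is 11).
The critical path is still Deps→Lint→Docs→Smoke; finish is now 23 seconds.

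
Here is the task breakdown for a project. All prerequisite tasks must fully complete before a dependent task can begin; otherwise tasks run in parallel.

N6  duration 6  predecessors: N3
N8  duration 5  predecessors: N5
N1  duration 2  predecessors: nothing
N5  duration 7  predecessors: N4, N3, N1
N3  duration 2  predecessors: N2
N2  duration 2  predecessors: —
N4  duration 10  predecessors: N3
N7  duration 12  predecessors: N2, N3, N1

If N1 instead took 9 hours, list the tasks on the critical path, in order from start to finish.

Baseline: N2→N3→N4→N5→N8 = 2+2+10+7+5 = 26 → 26 hours.
N1 is off the critical path — its longest chain is 14 hours, giving 12 of slack.
No other chain overtakes it, so the finish is 26 hours.

N2, N3, N4, N5, N8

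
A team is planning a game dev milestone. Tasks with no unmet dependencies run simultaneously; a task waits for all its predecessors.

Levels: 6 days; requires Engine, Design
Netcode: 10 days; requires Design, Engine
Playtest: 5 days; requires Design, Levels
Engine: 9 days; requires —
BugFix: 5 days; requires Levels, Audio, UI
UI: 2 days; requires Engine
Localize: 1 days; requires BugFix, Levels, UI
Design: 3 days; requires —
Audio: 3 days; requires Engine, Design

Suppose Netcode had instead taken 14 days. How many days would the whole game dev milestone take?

As given, the longest chain is Engine→Levels→BugFix→Localize = 9+6+5+1 = 21, so the finish is 21 days.
Netcode is off the critical path — its longest chain is 19 days, giving 2 of slack.
New critical path: Engine→Netcode = 9+14 = 23 ⇒ 23 days.

23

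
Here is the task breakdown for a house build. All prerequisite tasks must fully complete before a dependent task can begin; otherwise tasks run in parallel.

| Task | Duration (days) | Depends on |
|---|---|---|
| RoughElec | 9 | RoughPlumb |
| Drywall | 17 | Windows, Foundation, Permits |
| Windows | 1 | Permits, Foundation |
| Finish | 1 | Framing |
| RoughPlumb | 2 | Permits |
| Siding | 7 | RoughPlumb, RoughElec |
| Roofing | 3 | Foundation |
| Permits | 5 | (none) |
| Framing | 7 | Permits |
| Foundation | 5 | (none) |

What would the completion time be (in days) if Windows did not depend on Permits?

23

Before: longest chain Permits→Windows→Drywall = 5+1+17 = 23, finish 23.
Dropping Permits→Windows doesn't change Windows's earliest start (5); another predecessor still binds.
New critical path: Permits→RoughPlumb→RoughElec→Siding = 5+2+9+7 = 23 ⇒ 23 days.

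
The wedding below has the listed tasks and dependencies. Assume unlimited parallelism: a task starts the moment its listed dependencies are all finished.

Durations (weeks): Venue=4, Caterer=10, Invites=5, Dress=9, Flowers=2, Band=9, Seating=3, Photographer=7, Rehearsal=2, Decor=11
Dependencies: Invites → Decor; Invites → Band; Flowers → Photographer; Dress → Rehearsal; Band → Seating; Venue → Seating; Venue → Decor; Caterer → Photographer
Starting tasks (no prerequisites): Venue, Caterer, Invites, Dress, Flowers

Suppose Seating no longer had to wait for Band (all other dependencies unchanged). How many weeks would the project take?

17

With the dependency in place, Caterer→Photographer = 10+7 = 17 sets the finish at 17 weeks.
Without Band→Seating, Seating's earliest start moves from 14 to 4.
The longest chain is now Caterer→Photographer = 10+7 = 17, so the project takes 17 weeks.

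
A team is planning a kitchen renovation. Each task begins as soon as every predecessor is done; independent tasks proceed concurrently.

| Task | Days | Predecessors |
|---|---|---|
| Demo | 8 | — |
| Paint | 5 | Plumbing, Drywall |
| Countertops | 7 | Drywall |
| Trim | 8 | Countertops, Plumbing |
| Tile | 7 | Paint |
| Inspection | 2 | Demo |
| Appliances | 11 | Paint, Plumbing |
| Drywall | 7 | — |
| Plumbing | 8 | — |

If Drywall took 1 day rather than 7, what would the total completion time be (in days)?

Critical path before the change: Plumbing→Paint→Appliances = 8+5+11 = 24 giving 24 days.
Drywall is off the critical path — its longest chain is 23 days, giving 1 of slack.
No other chain overtakes it, so the finish is 24 days.

24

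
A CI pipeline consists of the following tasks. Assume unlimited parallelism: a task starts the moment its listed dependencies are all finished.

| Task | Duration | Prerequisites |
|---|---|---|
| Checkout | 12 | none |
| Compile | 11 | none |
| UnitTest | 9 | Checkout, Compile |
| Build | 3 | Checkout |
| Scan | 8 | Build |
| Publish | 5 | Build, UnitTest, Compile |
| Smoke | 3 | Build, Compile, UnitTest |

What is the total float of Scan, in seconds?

The longest chain is Checkout→UnitTest→Publish = 12+9+5 = 26; overall finish 26 seconds.
Longest path through Scan: 23 seconds (earliest finish 23, latest finish 26).
So Scan can slip 26 − 23 = 3 seconds.

3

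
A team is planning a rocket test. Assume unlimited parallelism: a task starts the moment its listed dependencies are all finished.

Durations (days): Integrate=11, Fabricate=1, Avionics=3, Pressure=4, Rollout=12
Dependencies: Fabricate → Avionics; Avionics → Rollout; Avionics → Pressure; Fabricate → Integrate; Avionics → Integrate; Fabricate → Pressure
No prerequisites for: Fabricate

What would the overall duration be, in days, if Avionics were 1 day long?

14

Baseline: Fabricate→Avionics→Rollout = 1+3+12 = 16 → 16 days.
Avionics lies on that path, so at 1 day the path becomes 14 days.
That remains the longest chain; total 14 days.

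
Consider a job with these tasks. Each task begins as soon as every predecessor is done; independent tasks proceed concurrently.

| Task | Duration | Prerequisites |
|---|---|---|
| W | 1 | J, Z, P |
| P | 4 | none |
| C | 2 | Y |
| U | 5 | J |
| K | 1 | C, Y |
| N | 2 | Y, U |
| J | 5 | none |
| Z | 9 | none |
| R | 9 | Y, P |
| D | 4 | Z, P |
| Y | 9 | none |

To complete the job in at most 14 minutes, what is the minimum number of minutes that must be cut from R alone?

Current finish: 18 minutes; target: 14.
R is on every critical path, so each minute cut from R cuts the finish by one (this holds down to a finish of 13).
Need 18 − 14 = 4 minutes off R → R becomes 5 minutes, finish becomes 14.

4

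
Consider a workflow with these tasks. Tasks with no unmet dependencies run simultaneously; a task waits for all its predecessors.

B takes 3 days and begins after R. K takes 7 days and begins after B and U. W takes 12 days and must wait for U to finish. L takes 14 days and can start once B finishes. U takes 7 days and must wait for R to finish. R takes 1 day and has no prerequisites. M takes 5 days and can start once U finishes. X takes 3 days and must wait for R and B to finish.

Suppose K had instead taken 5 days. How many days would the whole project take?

20

Actual critical path: R→U→W = 1+7+12 = 20 ⇒ 20 days.
The longest path through K is only 15 days, so K has float 5.
No other chain overtakes it, so the finish is 20 days.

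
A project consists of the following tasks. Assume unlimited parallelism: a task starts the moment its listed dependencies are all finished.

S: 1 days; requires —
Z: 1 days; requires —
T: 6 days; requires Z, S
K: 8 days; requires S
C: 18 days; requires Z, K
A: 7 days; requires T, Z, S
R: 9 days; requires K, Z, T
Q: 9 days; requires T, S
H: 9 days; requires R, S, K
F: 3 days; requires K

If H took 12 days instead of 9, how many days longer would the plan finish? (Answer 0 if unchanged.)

3

The binding path is S→K→R→H = 1+8+9+9 = 27; finish at 27 days.
H is on the critical path; changing it to 12 makes that path 30 days.
That remains the longest chain; total 30 days.
Change in finish: 30 − 27 = +3 days.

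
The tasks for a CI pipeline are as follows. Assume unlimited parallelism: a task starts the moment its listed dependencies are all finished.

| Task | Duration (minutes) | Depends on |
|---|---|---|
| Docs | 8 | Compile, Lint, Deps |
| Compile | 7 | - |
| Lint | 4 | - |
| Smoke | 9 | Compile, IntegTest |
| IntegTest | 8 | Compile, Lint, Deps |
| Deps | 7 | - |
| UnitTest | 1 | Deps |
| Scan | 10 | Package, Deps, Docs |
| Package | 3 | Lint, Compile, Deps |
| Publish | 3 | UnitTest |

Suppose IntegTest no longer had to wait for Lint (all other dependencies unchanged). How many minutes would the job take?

25

Original critical path: Deps→Docs→Scan = 7+8+10 = 25 ⇒ 25 minutes.
Dropping Lint→IntegTest doesn't change IntegTest's earliest start (7); another predecessor still binds.
New critical path: Deps→Docs→Scan = 7+8+10 = 25 ⇒ 25 minutes.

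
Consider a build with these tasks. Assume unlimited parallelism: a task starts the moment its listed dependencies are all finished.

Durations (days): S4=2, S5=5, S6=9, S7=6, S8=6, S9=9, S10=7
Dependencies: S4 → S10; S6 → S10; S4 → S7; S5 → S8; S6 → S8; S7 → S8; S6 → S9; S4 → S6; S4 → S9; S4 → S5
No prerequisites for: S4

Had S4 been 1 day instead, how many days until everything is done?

19

Baseline: S4→S6→S9 = 2+9+9 = 20 → 20 days.
S4 is on the critical path; changing it to 1 makes that path 19 days.
The critical path is still S4→S6→S9; finish is now 19 days.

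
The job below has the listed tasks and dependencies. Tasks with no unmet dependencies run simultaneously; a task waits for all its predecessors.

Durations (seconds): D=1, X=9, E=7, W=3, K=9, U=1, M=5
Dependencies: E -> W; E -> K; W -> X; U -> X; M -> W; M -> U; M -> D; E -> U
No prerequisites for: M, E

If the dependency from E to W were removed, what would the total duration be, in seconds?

Original critical path: E→W→X = 7+3+9 = 19 ⇒ 19 seconds.
Without E→W, W's earliest start moves from 7 to 5.
After: M→W→X = 5+3+9 = 17 → 17 seconds.

17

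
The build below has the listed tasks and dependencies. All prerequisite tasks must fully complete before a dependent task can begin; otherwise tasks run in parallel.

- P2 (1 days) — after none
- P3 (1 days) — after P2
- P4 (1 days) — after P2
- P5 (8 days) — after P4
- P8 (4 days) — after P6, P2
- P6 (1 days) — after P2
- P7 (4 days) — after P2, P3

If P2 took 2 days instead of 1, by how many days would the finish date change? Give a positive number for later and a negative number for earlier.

1

Critical path before the change: P2→P4→P5 = 1+1+8 = 10 giving 10 days.
P2 is on the critical path; changing it to 2 makes that path 11 days.
No other chain overtakes it, so the finish is 11 days.
Change in finish: 11 − 10 = +1 days.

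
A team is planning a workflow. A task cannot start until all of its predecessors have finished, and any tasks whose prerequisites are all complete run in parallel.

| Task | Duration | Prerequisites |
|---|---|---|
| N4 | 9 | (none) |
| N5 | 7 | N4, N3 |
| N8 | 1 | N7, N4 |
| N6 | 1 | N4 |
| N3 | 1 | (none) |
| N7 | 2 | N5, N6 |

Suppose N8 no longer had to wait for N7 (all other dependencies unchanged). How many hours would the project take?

18

Before: longest chain N4→N5→N7→N8 = 9+7+2+1 = 19, finish 19.
Without N7→N8, N8's earliest start moves from 18 to 9.
After: N4→N5→N7 = 9+7+2 = 18 → 18 hours.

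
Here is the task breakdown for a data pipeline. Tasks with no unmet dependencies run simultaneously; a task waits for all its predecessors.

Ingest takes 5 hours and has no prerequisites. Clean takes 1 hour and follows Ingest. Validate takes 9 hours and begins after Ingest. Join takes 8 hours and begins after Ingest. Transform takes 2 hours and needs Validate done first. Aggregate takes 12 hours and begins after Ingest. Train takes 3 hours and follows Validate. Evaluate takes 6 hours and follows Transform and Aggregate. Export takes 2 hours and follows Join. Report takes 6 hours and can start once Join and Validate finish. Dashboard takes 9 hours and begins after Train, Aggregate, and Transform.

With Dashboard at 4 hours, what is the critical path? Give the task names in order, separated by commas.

As given, the longest chain is Ingest→Validate→Train→Dashboard = 5+9+3+9 = 26, so the finish is 26 hours.
Since Dashboard is critical, the -5 change carries straight to that chain (now 21 hours).
Now Ingest→Aggregate→Evaluate = 5+12+6 = 23 is longest, so the finish becomes 23 hours.

Ingest, Aggregate, Evaluate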